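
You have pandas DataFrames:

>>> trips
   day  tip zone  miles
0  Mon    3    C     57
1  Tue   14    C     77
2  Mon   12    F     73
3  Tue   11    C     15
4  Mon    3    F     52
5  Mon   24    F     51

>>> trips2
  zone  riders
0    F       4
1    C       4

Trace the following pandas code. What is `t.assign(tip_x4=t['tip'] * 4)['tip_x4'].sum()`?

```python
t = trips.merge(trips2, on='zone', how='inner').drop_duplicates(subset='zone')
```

60

merge on 'zone' (how='inner') → 6 rows:
   day  tip zone  miles  riders
0  Mon    3    C     57       4
1  Tue   14    C     77       4
2  Mon   12    F     73       4
3  Tue   11    C     15       4
4  Mon    3    F     52       4
5  Mon   24    F     51       4
drop duplicate zone (keep=first):
   day  tip zone  miles  riders
0  Mon    3    C     57       4
2  Mon   12    F     73       4
add column tip_x4 = t['tip'] * 4:
   day  tip zone  miles  riders  tip_x4
0  Mon    3    C     57       4      12
2  Mon   12    F     73       4      48
The sum of column 'tip_x4' is 60.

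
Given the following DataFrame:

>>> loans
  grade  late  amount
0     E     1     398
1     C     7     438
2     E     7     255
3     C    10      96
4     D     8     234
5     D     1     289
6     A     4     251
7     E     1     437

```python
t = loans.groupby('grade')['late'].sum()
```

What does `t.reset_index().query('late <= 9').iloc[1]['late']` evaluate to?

group by grade, sum of late:
grade
A     4
C    17
D     9
E     9
Name: late, dtype: int64
reset_index():
  grade  late
0     A     4
1     C    17
2     D     9
3     E     9
filter rows where late <= 9:
  grade  late
0     A     4
2     D     9
3     E     9
Then the value at position 1, column 'late': 9

9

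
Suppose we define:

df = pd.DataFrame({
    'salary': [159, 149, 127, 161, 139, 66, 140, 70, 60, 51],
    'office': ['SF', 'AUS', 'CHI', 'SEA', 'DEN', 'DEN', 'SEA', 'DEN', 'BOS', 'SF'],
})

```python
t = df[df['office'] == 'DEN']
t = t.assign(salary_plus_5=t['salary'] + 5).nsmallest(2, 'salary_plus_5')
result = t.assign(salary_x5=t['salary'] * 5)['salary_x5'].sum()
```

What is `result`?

680

filter rows where office == 'DEN':
   salary office
4     139    DEN
5      66    DEN
7      70    DEN
add column salary_plus_5 = t['salary'] + 5:
   salary office  salary_plus_5
4     139    DEN            144
5      66    DEN             71
7      70    DEN             75
take 2 rows with smallest salary_plus_5:
   salary office  salary_plus_5
5      66    DEN             71
7      70    DEN             75
add column salary_x5 = t['salary'] * 5:
   salary office  salary_plus_5  salary_x5
5      66    DEN             71        330
7      70    DEN             75        350
Then the sum of column 'salary_x5': 680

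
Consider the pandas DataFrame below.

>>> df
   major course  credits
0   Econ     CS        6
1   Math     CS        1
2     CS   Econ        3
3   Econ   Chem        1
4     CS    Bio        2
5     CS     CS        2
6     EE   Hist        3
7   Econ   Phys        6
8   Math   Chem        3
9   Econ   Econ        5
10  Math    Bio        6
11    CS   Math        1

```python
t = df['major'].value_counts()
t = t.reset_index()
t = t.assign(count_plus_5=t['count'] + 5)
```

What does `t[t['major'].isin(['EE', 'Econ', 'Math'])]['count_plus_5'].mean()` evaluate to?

7.66666666667

value_counts of major:
major
Econ    4
CS      4
Math    3
EE      1
Name: count, dtype: int64
reset_index():
  major  count
0  Econ      4
1    CS      4
2  Math      3
3    EE      1
add column count_plus_5 = t['count'] + 5:
  major  count  count_plus_5
0  Econ      4             9
1    CS      4             9
2  Math      3             8
3    EE      1             6
filter rows where major in ['EE', 'Econ', 'Math']:
  major  count  count_plus_5
0  Econ      4             9
2  Math      3             8
3    EE      1             6
Taking the mean of column 'count_plus_5' gives 7.66666666667.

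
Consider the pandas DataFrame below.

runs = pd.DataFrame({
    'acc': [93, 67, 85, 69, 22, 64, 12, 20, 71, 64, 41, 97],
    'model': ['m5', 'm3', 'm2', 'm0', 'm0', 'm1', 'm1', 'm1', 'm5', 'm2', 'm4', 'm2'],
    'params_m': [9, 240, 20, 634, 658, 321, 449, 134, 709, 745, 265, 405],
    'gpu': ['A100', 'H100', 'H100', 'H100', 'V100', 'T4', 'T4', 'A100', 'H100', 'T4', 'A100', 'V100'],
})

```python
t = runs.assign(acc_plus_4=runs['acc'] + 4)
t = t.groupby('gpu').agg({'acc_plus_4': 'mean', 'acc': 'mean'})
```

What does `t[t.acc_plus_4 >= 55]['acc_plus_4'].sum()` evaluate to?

195.833333333

add column acc_plus_4 = runs['acc'] + 4:
    acc model  params_m   gpu  acc_plus_4
0    93    m5         9  A100          97
1    67    m3       240  H100          71
2    85    m2        20  H100          89
3    69    m0       634  H100          73
4    22    m0       658  V100          26
5    64    m1       321    T4          68
6    12    m1       449    T4          16
7    20    m1       134  A100          24
8    71    m5       709  H100          75
9    64    m2       745    T4          68
10   41    m4       265  A100          45
11   97    m2       405  V100         101
group by gpu: mean(acc_plus_4), mean(acc):
      acc_plus_4        acc
gpu                        
A100   55.333333  51.333333
H100   77.000000  73.000000
T4     50.666667  46.666667
V100   63.500000  59.500000
filter rows where acc_plus_4 >= 55:
      acc_plus_4        acc
gpu                        
A100   55.333333  51.333333
H100   77.000000  73.000000
V100   63.500000  59.500000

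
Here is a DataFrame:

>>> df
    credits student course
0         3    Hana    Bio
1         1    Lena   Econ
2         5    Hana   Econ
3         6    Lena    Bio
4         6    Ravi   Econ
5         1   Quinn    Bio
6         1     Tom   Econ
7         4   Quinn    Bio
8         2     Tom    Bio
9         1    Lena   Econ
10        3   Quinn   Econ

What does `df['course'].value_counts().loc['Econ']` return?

6

value_counts of course:
course
Econ    6
Bio     5
Name: count, dtype: int64
Taking the value at index 'Econ' gives 6.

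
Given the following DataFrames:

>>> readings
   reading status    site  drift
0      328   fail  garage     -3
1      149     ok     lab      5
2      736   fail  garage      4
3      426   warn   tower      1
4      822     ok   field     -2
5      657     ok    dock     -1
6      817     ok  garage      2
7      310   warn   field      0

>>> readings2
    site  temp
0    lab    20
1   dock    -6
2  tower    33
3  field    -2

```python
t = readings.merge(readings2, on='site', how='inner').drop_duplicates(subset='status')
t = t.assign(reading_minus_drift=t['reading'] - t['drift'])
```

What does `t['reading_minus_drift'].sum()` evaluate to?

569

merge on 'site' (how='inner') → 5 rows:
   reading status   site  drift  temp
0      149     ok    lab      5    20
1      426   warn  tower      1    33
2      822     ok  field     -2    -2
3      657     ok   dock     -1    -6
4      310   warn  field      0    -2
drop duplicate status (keep=first):
   reading status   site  drift  temp
0      149     ok    lab      5    20
1      426   warn  tower      1    33
add column reading_minus_drift = t['reading'] - t['drift']:
   reading status   site  drift  temp  reading_minus_drift
0      149     ok    lab      5    20                  144
1      426   warn  tower      1    33                  425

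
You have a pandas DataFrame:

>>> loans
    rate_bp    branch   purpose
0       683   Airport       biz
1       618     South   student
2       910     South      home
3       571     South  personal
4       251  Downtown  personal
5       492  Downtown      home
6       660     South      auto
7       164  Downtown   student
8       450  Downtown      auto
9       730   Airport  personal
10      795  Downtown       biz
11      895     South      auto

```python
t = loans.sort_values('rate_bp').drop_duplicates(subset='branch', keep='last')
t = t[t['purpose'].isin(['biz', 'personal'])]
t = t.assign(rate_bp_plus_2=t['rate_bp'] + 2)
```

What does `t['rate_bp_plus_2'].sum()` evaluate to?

1529

sort by rate_bp:
    rate_bp    branch   purpose
7       164  Downtown   student
4       251  Downtown  personal
8       450  Downtown      auto
5       492  Downtown      home
3       571     South  personal
1       618     South   student
6       660     South      auto
0       683   Airport       biz
9       730   Airport  personal
10      795  Downtown       biz
11      895     South      auto
2       910     South      home
drop duplicate branch (keep=last):
    rate_bp    branch   purpose
9       730   Airport  personal
10      795  Downtown       biz
2       910     South      home
filter rows where purpose in ['biz', 'personal']:
    rate_bp    branch   purpose
9       730   Airport  personal
10      795  Downtown       biz
add column rate_bp_plus_2 = t['rate_bp'] + 2:
    rate_bp    branch   purpose  rate_bp_plus_2
9       730   Airport  personal             732
10      795  Downtown       biz             797
Finally, sum of column 'rate_bp_plus_2' = 1529.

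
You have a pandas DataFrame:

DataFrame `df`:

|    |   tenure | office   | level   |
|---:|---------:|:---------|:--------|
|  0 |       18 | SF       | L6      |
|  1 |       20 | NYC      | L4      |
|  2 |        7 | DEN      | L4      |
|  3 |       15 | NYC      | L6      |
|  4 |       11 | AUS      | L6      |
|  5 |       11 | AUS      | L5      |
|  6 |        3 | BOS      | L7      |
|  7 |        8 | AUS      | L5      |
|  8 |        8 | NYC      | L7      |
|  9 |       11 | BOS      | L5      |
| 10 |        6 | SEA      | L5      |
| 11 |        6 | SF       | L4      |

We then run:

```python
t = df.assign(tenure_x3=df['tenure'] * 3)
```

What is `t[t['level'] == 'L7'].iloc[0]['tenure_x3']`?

add column tenure_x3 = df['tenure'] * 3:
    tenure office level  tenure_x3
0       18     SF    L6         54
1       20    NYC    L4         60
2        7    DEN    L4         21
3       15    NYC    L6         45
4       11    AUS    L6         33
5       11    AUS    L5         33
6        3    BOS    L7          9
7        8    AUS    L5         24
8        8    NYC    L7         24
9       11    BOS    L5         33
10       6    SEA    L5         18
11       6     SF    L4         18
filter rows where level == 'L7':
   tenure office level  tenure_x3
6       3    BOS    L7          9
8       8    NYC    L7         24
The value at position 0, column 'tenure_x3' is 9.

9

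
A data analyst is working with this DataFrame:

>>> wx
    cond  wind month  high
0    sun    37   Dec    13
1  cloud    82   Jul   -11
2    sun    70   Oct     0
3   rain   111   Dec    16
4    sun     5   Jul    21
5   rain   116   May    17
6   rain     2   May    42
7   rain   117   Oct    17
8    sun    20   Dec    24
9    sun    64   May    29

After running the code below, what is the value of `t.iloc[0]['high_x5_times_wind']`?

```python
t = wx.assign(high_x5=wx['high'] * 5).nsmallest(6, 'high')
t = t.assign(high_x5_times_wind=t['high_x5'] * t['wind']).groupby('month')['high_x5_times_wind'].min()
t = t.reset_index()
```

add column high_x5 = wx['high'] * 5:
    cond  wind month  high  high_x5
0    sun    37   Dec    13       65
1  cloud    82   Jul   -11      -55
2    sun    70   Oct     0        0
3   rain   111   Dec    16       80
4    sun     5   Jul    21      105
5   rain   116   May    17       85
6   rain     2   May    42      210
7   rain   117   Oct    17       85
8    sun    20   Dec    24      120
9    sun    64   May    29      145
take 6 rows with smallest high:
    cond  wind month  high  high_x5
1  cloud    82   Jul   -11      -55
2    sun    70   Oct     0        0
0    sun    37   Dec    13       65
3   rain   111   Dec    16       80
5   rain   116   May    17       85
7   rain   117   Oct    17       85
add column high_x5_times_wind = t['high_x5'] * t['wind']:
    cond  wind month  high  high_x5  high_x5_times_wind
1  cloud    82   Jul   -11      -55               -4510
2    sun    70   Oct     0        0                   0
0    sun    37   Dec    13       65                2405
3   rain   111   Dec    16       80                8880
5   rain   116   May    17       85                9860
7   rain   117   Oct    17       85                9945
group by month, min of high_x5_times_wind:
month
Dec    2405
Jul   -4510
May    9860
Oct       0
Name: high_x5_times_wind, dtype: int64
reset_index():
  month  high_x5_times_wind
0   Dec                2405
1   Jul               -4510
2   May                9860
3   Oct                   0

2405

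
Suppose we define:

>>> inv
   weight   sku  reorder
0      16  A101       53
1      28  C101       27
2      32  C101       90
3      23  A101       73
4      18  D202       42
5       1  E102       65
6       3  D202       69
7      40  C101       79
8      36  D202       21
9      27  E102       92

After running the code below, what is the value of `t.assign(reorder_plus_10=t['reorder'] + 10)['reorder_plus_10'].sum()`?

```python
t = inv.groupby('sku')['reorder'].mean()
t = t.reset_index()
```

290.833333333

group by sku, mean of reorder:
sku
A101    63.000000
C101    65.333333
D202    44.000000
E102    78.500000
Name: reorder, dtype: float64
reset_index():
    sku    reorder
0  A101  63.000000
1  C101  65.333333
2  D202  44.000000
3  E102  78.500000
add column reorder_plus_10 = t['reorder'] + 10:
    sku    reorder  reorder_plus_10
0  A101  63.000000        73.000000
1  C101  65.333333        75.333333
2  D202  44.000000        54.000000
3  E102  78.500000        88.500000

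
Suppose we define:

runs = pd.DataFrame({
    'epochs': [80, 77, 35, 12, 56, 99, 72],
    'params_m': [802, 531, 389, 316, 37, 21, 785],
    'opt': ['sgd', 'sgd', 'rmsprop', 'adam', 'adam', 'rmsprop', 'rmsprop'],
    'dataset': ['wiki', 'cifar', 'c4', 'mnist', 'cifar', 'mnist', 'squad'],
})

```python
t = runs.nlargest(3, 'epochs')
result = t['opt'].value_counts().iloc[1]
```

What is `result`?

take 3 rows with largest epochs:
   epochs  params_m      opt dataset
5      99        21  rmsprop   mnist
0      80       802      sgd    wiki
1      77       531      sgd   cifar
value_counts of opt:
opt
sgd        2
rmsprop    1
Name: count, dtype: int64
value at position 1 → 1

1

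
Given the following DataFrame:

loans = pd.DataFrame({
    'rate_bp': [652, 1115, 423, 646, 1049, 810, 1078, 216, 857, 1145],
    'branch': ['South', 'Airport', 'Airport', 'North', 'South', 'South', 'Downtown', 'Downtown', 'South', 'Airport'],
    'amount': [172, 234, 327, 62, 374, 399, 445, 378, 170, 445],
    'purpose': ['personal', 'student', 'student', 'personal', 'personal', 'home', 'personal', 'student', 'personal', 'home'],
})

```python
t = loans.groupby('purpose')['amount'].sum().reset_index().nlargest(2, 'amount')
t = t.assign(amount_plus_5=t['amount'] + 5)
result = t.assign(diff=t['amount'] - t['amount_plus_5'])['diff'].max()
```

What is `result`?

group by purpose, sum of amount:
purpose
home         844
personal    1223
student      939
Name: amount, dtype: int64
reset_index():
    purpose  amount
0      home     844
1  personal    1223
2   student     939
take 2 rows with largest amount:
    purpose  amount
1  personal    1223
2   student     939
add column amount_plus_5 = t['amount'] + 5:
    purpose  amount  amount_plus_5
1  personal    1223           1228
2   student     939            944
add column diff = t['amount'] - t['amount_plus_5']:
    purpose  amount  amount_plus_5  diff
1  personal    1223           1228    -5
2   student     939            944    -5
Hence -5.

-5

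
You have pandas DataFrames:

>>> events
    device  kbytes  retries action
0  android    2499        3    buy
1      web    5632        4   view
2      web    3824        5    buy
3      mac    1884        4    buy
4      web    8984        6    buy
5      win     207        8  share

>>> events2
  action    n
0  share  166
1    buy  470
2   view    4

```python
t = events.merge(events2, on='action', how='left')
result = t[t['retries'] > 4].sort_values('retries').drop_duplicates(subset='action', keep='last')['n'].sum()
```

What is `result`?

merge on 'action' (how='left') → 6 rows:
    device  kbytes  retries action    n
0  android    2499        3    buy  470
1      web    5632        4   view    4
2      web    3824        5    buy  470
3      mac    1884        4    buy  470
4      web    8984        6    buy  470
5      win     207        8  share  166
filter rows where retries > 4:
  device  kbytes  retries action    n
2    web    3824        5    buy  470
4    web    8984        6    buy  470
5    win     207        8  share  166
sort by retries:
  device  kbytes  retries action    n
2    web    3824        5    buy  470
4    web    8984        6    buy  470
5    win     207        8  share  166
drop duplicate action (keep=last):
  device  kbytes  retries action    n
4    web    8984        6    buy  470
5    win     207        8  share  166

636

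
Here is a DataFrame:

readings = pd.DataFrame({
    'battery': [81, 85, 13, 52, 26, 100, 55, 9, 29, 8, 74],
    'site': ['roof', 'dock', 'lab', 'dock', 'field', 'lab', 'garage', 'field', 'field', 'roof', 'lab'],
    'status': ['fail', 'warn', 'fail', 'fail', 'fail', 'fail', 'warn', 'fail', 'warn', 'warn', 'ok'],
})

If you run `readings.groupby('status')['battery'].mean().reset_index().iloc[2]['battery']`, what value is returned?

44.25

group by status, mean of battery:
status
fail    46.833333
ok      74.000000
warn    44.250000
Name: battery, dtype: float64
reset_index():
  status    battery
0   fail  46.833333
1     ok  74.000000
2   warn  44.250000
value at position 2, column 'battery' → 44.25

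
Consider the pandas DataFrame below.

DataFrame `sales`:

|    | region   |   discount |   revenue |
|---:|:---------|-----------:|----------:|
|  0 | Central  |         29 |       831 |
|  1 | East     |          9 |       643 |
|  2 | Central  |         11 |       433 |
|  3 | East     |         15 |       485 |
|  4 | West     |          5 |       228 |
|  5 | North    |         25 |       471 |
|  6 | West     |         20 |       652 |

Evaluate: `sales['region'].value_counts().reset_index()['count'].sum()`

7

value_counts of region:
region
Central    2
East       2
West       2
North      1
Name: count, dtype: int64
reset_index():
    region  count
0  Central      2
1     East      2
2     West      2
3    North      1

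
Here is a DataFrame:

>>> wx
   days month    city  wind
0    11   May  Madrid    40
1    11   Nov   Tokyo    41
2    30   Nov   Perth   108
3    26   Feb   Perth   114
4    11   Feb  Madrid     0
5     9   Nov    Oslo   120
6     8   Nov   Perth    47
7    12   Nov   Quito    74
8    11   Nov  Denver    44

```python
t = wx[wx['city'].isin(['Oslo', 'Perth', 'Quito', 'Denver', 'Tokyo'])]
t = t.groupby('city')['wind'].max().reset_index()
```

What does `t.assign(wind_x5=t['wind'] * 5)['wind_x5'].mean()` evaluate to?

filter rows where city in ['Oslo', 'Perth', 'Quito', 'Denver', 'Tokyo']:
   days month    city  wind
1    11   Nov   Tokyo    41
2    30   Nov   Perth   108
3    26   Feb   Perth   114
5     9   Nov    Oslo   120
6     8   Nov   Perth    47
7    12   Nov   Quito    74
8    11   Nov  Denver    44
group by city, max of wind:
city
Denver     44
Oslo      120
Perth     114
Quito      74
Tokyo      41
Name: wind, dtype: int64
reset_index():
     city  wind
0  Denver    44
1    Oslo   120
2   Perth   114
3   Quito    74
4   Tokyo    41
add column wind_x5 = t['wind'] * 5:
     city  wind  wind_x5
0  Denver    44      220
1    Oslo   120      600
2   Perth   114      570
3   Quito    74      370
4   Tokyo    41      205
So mean() = 393.0.

393.0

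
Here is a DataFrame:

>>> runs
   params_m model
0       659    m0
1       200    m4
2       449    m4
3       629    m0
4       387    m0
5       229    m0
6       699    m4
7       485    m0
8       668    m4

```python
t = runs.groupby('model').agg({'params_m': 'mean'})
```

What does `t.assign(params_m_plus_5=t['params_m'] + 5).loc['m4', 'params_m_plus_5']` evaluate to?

group by model, mean of params_m:
       params_m
model          
m0        477.8
m4        504.0
add column params_m_plus_5 = t['params_m'] + 5:
       params_m  params_m_plus_5
model                           
m0        477.8            482.8
m4        504.0            509.0

509.0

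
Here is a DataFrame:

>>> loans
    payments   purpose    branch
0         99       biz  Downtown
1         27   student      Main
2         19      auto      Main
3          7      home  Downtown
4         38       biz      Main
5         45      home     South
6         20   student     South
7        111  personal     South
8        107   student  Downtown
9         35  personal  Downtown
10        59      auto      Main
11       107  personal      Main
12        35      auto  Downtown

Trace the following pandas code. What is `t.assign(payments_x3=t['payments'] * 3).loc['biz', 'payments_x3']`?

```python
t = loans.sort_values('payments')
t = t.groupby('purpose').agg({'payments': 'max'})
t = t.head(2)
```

297

sort by payments:
    payments   purpose    branch
3          7      home  Downtown
2         19      auto      Main
6         20   student     South
1         27   student      Main
9         35  personal  Downtown
12        35      auto  Downtown
4         38       biz      Main
5         45      home     South
10        59      auto      Main
0         99       biz  Downtown
8        107   student  Downtown
11       107  personal      Main
7        111  personal     South
group by purpose, max of payments:
          payments
purpose           
auto            59
biz             99
home            45
personal       111
student        107
take first 2 rows:
         payments
purpose          
auto           59
biz            99
add column payments_x3 = t['payments'] * 3:
         payments  payments_x3
purpose                       
auto           59          177
biz            99          297
value at row 'biz', column 'payments_x3' → 297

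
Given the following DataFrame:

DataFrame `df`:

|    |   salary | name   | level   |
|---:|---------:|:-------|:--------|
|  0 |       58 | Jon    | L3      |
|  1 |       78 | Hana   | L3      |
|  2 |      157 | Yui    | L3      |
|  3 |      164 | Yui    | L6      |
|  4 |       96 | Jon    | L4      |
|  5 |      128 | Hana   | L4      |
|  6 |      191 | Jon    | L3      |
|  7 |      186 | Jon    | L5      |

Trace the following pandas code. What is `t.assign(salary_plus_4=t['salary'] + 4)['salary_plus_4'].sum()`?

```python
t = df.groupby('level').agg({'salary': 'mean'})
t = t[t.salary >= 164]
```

358.0

group by level, mean of salary:
       salary
level        
L3      121.0
L4      112.0
L5      186.0
L6      164.0
filter rows where salary >= 164:
       salary
level        
L5      186.0
L6      164.0
add column salary_plus_4 = t['salary'] + 4:
       salary  salary_plus_4
level                       
L5      186.0          190.0
L6      164.0          168.0
Then the sum of column 'salary_plus_4': 358.0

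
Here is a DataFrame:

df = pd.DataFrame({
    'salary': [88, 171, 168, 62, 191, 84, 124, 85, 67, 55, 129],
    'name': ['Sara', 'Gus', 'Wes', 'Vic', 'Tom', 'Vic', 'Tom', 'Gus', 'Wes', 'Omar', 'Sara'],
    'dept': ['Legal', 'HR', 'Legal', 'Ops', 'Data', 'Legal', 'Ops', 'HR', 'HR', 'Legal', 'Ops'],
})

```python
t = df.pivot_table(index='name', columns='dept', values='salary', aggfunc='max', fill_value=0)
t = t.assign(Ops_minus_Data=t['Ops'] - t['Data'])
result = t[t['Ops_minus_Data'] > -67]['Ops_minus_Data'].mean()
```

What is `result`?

38.2

pivot: rows=name, cols=dept, max(salary):
dept  Data   HR  Legal  Ops
name                       
Gus      0  171      0    0
Omar     0    0     55    0
Sara     0    0     88  129
Tom    191    0      0  124
Vic      0    0     84   62
Wes      0   67    168    0
add column Ops_minus_Data = t['Ops'] - t['Data']:
dept  Data   HR  Legal  Ops  Ops_minus_Data
name                                       
Gus      0  171      0    0               0
Omar     0    0     55    0               0
Sara     0    0     88  129             129
Tom    191    0      0  124             -67
Vic      0    0     84   62              62
Wes      0   67    168    0               0
filter rows where Ops_minus_Data > -67:
dept  Data   HR  Legal  Ops  Ops_minus_Data
name                                       
Gus      0  171      0    0               0
Omar     0    0     55    0               0
Sara     0    0     88  129             129
Vic      0    0     84   62              62
Wes      0   67    168    0               0
Then the mean of column 'Ops_minus_Data': 38.2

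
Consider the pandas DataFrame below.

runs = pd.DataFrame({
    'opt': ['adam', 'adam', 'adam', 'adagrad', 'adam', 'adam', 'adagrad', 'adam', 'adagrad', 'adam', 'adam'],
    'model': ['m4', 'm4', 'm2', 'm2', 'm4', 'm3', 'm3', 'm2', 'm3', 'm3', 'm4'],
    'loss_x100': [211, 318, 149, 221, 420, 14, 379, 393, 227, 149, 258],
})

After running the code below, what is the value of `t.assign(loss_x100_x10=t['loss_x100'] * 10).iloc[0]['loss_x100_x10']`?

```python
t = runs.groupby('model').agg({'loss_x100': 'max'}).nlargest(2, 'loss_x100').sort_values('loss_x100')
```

3930

group by model, max of loss_x100:
       loss_x100
model           
m2           393
m3           379
m4           420
take 2 rows with largest loss_x100:
       loss_x100
model           
m4           420
m2           393
sort by loss_x100:
       loss_x100
model           
m2           393
m4           420
add column loss_x100_x10 = t['loss_x100'] * 10:
       loss_x100  loss_x100_x10
model                          
m2           393           3930
m4           420           4200
So iloc[0]['loss_x100_x10'] = 3930.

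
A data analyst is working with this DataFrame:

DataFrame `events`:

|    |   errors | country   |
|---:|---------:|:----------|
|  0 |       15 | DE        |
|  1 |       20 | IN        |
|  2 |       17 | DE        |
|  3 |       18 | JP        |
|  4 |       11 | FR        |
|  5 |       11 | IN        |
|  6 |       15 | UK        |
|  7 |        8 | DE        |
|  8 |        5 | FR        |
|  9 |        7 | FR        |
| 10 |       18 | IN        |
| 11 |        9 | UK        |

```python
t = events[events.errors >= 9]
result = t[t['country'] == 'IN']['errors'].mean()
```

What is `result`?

16.3333333333

filter rows where errors >= 9:
    errors country
0       15      DE
1       20      IN
2       17      DE
3       18      JP
4       11      FR
5       11      IN
6       15      UK
10      18      IN
11       9      UK
filter rows where country == 'IN':
    errors country
1       20      IN
5       11      IN
10      18      IN
Reading off the mean of column 'errors', we get 16.3333333333.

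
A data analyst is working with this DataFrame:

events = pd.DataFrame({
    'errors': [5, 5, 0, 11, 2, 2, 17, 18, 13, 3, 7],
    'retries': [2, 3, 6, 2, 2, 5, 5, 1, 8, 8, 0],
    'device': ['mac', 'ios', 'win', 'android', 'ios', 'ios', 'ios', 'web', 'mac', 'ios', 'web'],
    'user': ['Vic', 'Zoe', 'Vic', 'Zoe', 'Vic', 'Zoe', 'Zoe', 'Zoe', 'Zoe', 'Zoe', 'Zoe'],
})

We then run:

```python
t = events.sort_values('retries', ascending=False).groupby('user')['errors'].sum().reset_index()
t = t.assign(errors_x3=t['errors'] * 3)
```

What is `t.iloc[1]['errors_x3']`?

sort by retries descending:
    errors  retries   device user
8       13        8      mac  Zoe
9        3        8      ios  Zoe
2        0        6      win  Vic
5        2        5      ios  Zoe
6       17        5      ios  Zoe
1        5        3      ios  Zoe
0        5        2      mac  Vic
3       11        2  android  Zoe
4        2        2      ios  Vic
7       18        1      web  Zoe
10       7        0      web  Zoe
group by user, sum of errors:
user
Vic     7
Zoe    76
Name: errors, dtype: int64
reset_index():
  user  errors
0  Vic       7
1  Zoe      76
add column errors_x3 = t['errors'] * 3:
  user  errors  errors_x3
0  Vic       7         21
1  Zoe      76        228
Reading off the value at position 1, column 'errors_x3', we get 228.

228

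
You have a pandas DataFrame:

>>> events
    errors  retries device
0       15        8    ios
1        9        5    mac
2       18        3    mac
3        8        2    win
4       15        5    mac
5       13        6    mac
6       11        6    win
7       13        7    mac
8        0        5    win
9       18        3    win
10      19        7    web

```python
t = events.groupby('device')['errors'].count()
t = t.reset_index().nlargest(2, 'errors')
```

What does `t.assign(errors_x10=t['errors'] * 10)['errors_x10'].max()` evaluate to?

50

group by device, count of errors:
device
ios    1
mac    5
web    1
win    4
Name: errors, dtype: int64
reset_index():
  device  errors
0    ios       1
1    mac       5
2    web       1
3    win       4
take 2 rows with largest errors:
  device  errors
1    mac       5
3    win       4
add column errors_x10 = t['errors'] * 10:
  device  errors  errors_x10
1    mac       5          50
3    win       4          40
The max of column 'errors_x10' is 50.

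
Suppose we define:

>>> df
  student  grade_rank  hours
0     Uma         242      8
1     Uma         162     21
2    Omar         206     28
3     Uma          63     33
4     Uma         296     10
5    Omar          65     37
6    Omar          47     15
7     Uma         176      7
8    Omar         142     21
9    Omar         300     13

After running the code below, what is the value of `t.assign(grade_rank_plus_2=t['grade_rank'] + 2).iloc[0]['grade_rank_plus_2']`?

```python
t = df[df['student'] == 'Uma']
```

filter rows where student == 'Uma':
  student  grade_rank  hours
0     Uma         242      8
1     Uma         162     21
3     Uma          63     33
4     Uma         296     10
7     Uma         176      7
add column grade_rank_plus_2 = t['grade_rank'] + 2:
  student  grade_rank  hours  grade_rank_plus_2
0     Uma         242      8                244
1     Uma         162     21                164
3     Uma          63     33                 65
4     Uma         296     10                298
7     Uma         176      7                178

244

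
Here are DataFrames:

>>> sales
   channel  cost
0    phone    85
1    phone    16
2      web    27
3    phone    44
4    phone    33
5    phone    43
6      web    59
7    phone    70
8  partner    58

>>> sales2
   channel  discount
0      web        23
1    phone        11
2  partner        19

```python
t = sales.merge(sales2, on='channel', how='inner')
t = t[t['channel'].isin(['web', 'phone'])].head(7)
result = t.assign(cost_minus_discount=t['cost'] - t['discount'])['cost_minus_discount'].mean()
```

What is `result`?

29.4285714286

merge on 'channel' (how='inner') → 9 rows:
   channel  cost  discount
0    phone    85        11
1    phone    16        11
2      web    27        23
3    phone    44        11
4    phone    33        11
5    phone    43        11
6      web    59        23
7    phone    70        11
8  partner    58        19
filter rows where channel in ['web', 'phone']:
  channel  cost  discount
0   phone    85        11
1   phone    16        11
2     web    27        23
3   phone    44        11
4   phone    33        11
5   phone    43        11
6     web    59        23
7   phone    70        11
take first 7 rows:
  channel  cost  discount
0   phone    85        11
1   phone    16        11
2     web    27        23
3   phone    44        11
4   phone    33        11
5   phone    43        11
6     web    59        23
add column cost_minus_discount = t['cost'] - t['discount']:
  channel  cost  discount  cost_minus_discount
0   phone    85        11                   74
1   phone    16        11                    5
2     web    27        23                    4
3   phone    44        11                   33
4   phone    33        11                   22
5   phone    43        11                   32
6     web    59        23                   36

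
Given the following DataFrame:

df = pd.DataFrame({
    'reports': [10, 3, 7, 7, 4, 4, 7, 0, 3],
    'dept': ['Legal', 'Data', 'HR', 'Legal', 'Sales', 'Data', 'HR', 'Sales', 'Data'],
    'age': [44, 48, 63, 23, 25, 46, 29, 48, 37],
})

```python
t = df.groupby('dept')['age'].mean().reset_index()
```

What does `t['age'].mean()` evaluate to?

group by dept, mean of age:
dept
Data     43.666667
HR       46.000000
Legal    33.500000
Sales    36.500000
Name: age, dtype: float64
reset_index():
    dept        age
0   Data  43.666667
1     HR  46.000000
2  Legal  33.500000
3  Sales  36.500000

39.9166666667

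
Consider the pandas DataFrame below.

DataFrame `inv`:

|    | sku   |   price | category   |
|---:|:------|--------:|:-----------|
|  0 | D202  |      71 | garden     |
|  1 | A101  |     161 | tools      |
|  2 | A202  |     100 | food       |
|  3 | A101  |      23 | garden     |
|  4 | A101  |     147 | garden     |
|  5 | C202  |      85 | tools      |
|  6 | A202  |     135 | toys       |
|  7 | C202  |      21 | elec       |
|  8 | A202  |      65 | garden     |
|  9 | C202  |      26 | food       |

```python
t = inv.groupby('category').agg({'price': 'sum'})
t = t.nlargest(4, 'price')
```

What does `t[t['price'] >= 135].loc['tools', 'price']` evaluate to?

group by category, sum of price:
          price
category       
elec         21
food        126
garden      306
tools       246
toys        135
take 4 rows with largest price:
          price
category       
garden      306
tools       246
toys        135
food        126
filter rows where price >= 135:
          price
category       
garden      306
tools       246
toys        135
So loc['tools', 'price'] = 246.

246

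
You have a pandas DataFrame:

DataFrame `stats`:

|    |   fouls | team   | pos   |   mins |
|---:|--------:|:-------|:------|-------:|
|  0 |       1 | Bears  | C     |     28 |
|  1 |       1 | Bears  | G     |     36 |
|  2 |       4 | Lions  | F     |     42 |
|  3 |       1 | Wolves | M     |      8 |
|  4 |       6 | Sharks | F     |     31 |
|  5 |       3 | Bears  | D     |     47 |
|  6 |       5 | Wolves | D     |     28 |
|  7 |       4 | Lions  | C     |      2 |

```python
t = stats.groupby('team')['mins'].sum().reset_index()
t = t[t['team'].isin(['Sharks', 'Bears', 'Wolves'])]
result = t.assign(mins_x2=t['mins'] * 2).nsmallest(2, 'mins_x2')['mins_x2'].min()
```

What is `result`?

62

group by team, sum of mins:
team
Bears     111
Lions      44
Sharks     31
Wolves     36
Name: mins, dtype: int64
reset_index():
     team  mins
0   Bears   111
1   Lions    44
2  Sharks    31
3  Wolves    36
filter rows where team in ['Sharks', 'Bears', 'Wolves']:
     team  mins
0   Bears   111
2  Sharks    31
3  Wolves    36
add column mins_x2 = t['mins'] * 2:
     team  mins  mins_x2
0   Bears   111      222
2  Sharks    31       62
3  Wolves    36       72
take 2 rows with smallest mins_x2:
     team  mins  mins_x2
2  Sharks    31       62
3  Wolves    36       72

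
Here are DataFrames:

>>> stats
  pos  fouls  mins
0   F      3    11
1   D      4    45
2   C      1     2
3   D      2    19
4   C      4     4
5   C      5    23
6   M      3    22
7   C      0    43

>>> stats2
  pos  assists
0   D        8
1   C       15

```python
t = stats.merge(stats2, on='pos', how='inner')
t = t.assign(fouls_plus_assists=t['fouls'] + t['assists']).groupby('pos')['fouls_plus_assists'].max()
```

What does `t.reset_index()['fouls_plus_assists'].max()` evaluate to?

merge on 'pos' (how='inner') → 6 rows:
  pos  fouls  mins  assists
0   D      4    45        8
1   C      1     2       15
2   D      2    19        8
3   C      4     4       15
4   C      5    23       15
5   C      0    43       15
add column fouls_plus_assists = t['fouls'] + t['assists']:
  pos  fouls  mins  assists  fouls_plus_assists
0   D      4    45        8                  12
1   C      1     2       15                  16
2   D      2    19        8                  10
3   C      4     4       15                  19
4   C      5    23       15                  20
5   C      0    43       15                  15
group by pos, max of fouls_plus_assists:
pos
C    20
D    12
Name: fouls_plus_assists, dtype: int64
reset_index():
  pos  fouls_plus_assists
0   C                  20
1   D                  12

20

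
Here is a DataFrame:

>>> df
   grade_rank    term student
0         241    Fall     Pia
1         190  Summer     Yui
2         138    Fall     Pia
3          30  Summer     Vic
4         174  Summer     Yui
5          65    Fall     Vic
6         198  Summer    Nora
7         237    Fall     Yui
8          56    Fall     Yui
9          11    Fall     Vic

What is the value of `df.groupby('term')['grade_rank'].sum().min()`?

592

group by term, sum of grade_rank:
term
Fall      748
Summer    592
Name: grade_rank, dtype: int64
Finally, min of the resulting series = 592.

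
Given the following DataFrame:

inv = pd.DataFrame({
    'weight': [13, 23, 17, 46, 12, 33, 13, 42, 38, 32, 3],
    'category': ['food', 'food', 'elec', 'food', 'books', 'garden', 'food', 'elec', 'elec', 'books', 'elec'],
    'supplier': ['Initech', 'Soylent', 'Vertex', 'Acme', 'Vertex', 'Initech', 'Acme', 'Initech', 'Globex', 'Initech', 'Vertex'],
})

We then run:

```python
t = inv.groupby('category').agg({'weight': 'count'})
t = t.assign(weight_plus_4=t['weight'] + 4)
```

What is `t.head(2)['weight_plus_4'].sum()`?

group by category, count of weight:
          weight
category        
books          2
elec           4
food           4
garden         1
add column weight_plus_4 = t['weight'] + 4:
          weight  weight_plus_4
category                       
books          2              6
elec           4              8
food           4              8
garden         1              5
take first 2 rows:
          weight  weight_plus_4
category                       
books          2              6
elec           4              8
Hence 14.

14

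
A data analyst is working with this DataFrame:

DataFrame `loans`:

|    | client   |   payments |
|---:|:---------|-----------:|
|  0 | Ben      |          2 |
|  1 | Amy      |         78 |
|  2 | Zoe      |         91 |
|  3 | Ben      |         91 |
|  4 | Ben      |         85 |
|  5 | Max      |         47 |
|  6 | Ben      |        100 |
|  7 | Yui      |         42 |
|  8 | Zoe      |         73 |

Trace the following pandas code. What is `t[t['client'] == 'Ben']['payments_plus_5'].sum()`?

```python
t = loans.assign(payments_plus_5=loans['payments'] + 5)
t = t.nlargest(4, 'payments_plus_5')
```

add column payments_plus_5 = loans['payments'] + 5:
  client  payments  payments_plus_5
0    Ben         2                7
1    Amy        78               83
2    Zoe        91               96
3    Ben        91               96
4    Ben        85               90
5    Max        47               52
6    Ben       100              105
7    Yui        42               47
8    Zoe        73               78
take 4 rows with largest payments_plus_5:
  client  payments  payments_plus_5
6    Ben       100              105
2    Zoe        91               96
3    Ben        91               96
4    Ben        85               90
filter rows where client == 'Ben':
  client  payments  payments_plus_5
6    Ben       100              105
3    Ben        91               96
4    Ben        85               90
Taking the sum of column 'payments_plus_5' gives 291.

291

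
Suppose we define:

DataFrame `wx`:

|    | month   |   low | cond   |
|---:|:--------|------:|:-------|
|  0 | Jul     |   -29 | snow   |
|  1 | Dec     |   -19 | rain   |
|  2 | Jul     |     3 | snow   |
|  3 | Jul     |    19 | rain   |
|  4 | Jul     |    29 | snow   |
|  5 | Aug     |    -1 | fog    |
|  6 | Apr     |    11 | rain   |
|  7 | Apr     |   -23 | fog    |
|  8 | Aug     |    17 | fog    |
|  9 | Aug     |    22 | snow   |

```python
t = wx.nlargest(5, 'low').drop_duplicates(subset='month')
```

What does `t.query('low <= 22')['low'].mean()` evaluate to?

take 5 rows with largest low:
  month  low  cond
4   Jul   29  snow
9   Aug   22  snow
3   Jul   19  rain
8   Aug   17   fog
6   Apr   11  rain
drop duplicate month (keep=first):
  month  low  cond
4   Jul   29  snow
9   Aug   22  snow
6   Apr   11  rain
filter rows where low <= 22:
  month  low  cond
9   Aug   22  snow
6   Apr   11  rain
Hence 16.5.

16.5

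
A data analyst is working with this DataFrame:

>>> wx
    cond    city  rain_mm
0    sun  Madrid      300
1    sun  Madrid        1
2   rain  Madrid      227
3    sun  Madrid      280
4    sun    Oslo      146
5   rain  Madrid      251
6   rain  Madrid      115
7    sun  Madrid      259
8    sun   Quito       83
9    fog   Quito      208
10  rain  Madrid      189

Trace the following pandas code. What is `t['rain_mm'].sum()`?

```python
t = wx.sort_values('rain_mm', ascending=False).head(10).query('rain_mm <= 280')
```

1758

sort by rain_mm descending:
    cond    city  rain_mm
0    sun  Madrid      300
3    sun  Madrid      280
7    sun  Madrid      259
5   rain  Madrid      251
2   rain  Madrid      227
9    fog   Quito      208
10  rain  Madrid      189
4    sun    Oslo      146
6   rain  Madrid      115
8    sun   Quito       83
1    sun  Madrid        1
take first 10 rows:
    cond    city  rain_mm
0    sun  Madrid      300
3    sun  Madrid      280
7    sun  Madrid      259
5   rain  Madrid      251
2   rain  Madrid      227
9    fog   Quito      208
10  rain  Madrid      189
4    sun    Oslo      146
6   rain  Madrid      115
8    sun   Quito       83
filter rows where rain_mm <= 280:
    cond    city  rain_mm
3    sun  Madrid      280
7    sun  Madrid      259
5   rain  Madrid      251
2   rain  Madrid      227
9    fog   Quito      208
10  rain  Madrid      189
4    sun    Oslo      146
6   rain  Madrid      115
8    sun   Quito       83
sum of column 'rain_mm' → 1758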